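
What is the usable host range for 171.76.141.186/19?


Network: 171.76.128.0
Broadcast: 171.76.159.255
First usable = network + 1
Last usable = broadcast - 1
Range: 171.76.128.1 to 171.76.159.254


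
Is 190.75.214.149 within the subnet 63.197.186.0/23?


Subnet network: 63.197.186.0
Test IP AND mask: 190.75.214.0
No, 190.75.214.149 is not in 63.197.186.0/23


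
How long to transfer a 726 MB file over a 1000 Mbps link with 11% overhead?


Effective throughput = 1000 * (1 - 11/100) = 890 Mbps
File size in Mb = 726 * 8 = 5808 Mb
Time = 5808 / 890
Time = 6.5258 seconds


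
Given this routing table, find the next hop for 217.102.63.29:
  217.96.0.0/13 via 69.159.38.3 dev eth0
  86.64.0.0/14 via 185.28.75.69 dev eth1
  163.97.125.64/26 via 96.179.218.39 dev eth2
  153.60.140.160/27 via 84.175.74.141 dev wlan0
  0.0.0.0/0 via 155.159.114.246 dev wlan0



Longest prefix match for 217.102.63.29:
  /13 217.96.0.0: MATCH
  /14 86.64.0.0: no
  /26 163.97.125.64: no
  /27 153.60.140.160: no
  /0 0.0.0.0: MATCH
Selected: next-hop 69.159.38.3 via eth0 (matched /13)


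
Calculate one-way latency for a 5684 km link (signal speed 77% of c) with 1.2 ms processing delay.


Speed = 0.77 * 3e5 km/s = 231000 km/s
Propagation delay = 5684 / 231000 = 0.0246 s = 24.6061 ms
Processing delay = 1.2 ms
Total one-way latency = 25.8061 ms


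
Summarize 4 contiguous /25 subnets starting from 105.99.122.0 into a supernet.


Original prefix: /25
Number of subnets: 4 = 2^2
New prefix = 25 - 2 = 23
Supernet: 105.99.122.0/23


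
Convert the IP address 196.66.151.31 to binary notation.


196 = 11000100
66 = 01000010
151 = 10010111
31 = 00011111
Binary: 11000100.01000010.10010111.00011111


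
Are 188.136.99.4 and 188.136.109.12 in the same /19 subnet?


Mask: 255.255.224.0
188.136.99.4 AND mask = 188.136.96.0
188.136.109.12 AND mask = 188.136.96.0
Yes, same subnet (188.136.96.0)


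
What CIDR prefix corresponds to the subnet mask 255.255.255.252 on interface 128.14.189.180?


Binary: 11111111.11111111.11111111.11111100
Count leading 1s
Prefix: /30


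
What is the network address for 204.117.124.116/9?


IP:   11001100.01110101.01111100.01110100
Mask: 11111111.10000000.00000000.00000000
AND operation:
Net:  11001100.00000000.00000000.00000000
Network: 204.0.0.0/9


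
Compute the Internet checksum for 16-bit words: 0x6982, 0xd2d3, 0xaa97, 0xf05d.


Sum all words (with carry folding):
+ 0x6982 = 0x6982
+ 0xd2d3 = 0x3c56
+ 0xaa97 = 0xe6ed
+ 0xf05d = 0xd74b
One's complement: ~0xd74b
Checksum = 0x28b4


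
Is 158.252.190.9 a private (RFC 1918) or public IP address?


RFC 1918 private ranges:
  10.0.0.0/8 (10.0.0.0 - 10.255.255.255)
  172.16.0.0/12 (172.16.0.0 - 172.31.255.255)
  192.168.0.0/16 (192.168.0.0 - 192.168.255.255)
Public (not in any RFC 1918 range)


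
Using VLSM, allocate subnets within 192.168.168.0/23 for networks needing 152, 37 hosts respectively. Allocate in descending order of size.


152 hosts -> /24 (254 usable): 192.168.168.0/24
37 hosts -> /26 (62 usable): 192.168.169.0/26
Allocation: 192.168.168.0/24 (152 hosts, 254 usable); 192.168.169.0/26 (37 hosts, 62 usable)


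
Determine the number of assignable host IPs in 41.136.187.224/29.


Host bits = 32 - 29 = 3
Total addresses = 2^3 = 8
Usable = total - 2 (network and broadcast)
Usable hosts: 6


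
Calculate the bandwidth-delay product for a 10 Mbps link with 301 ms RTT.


BDP = bandwidth * RTT
= 10 Mbps * 301 ms
= 10 * 1e6 * 301 / 1000 bits
= 3010000 bits
= 376250 bytes
= 367.4316 KB
BDP = 3010000 bits (376250 bytes)


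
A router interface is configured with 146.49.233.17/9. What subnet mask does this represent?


/9 means 9 network bits, 23 host bits
Binary: 11111111100000000000000000000000
Mask: 255.128.0.0


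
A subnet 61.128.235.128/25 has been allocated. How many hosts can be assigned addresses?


Host bits = 32 - 25 = 7
Total addresses = 2^7 = 128
Usable = total - 2 (network and broadcast)
Usable hosts: 126


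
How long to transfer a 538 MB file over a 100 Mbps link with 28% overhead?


Effective throughput = 100 * (1 - 28/100) = 72 Mbps
File size in Mb = 538 * 8 = 4304 Mb
Time = 4304 / 72
Time = 59.7778 seconds


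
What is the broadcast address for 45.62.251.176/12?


Network: 45.48.0.0/12
Host bits = 20
Set all host bits to 1:
Broadcast: 45.63.255.255


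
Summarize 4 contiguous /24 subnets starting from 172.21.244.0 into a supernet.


Original prefix: /24
Number of subnets: 4 = 2^2
New prefix = 24 - 2 = 22
Supernet: 172.21.244.0/22


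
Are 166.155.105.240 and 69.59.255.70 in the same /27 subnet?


Mask: 255.255.255.224
166.155.105.240 AND mask = 166.155.105.224
69.59.255.70 AND mask = 69.59.255.64
No, different subnets (166.155.105.224 vs 69.59.255.64)


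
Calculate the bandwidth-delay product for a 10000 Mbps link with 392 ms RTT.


BDP = bandwidth * RTT
= 10000 Mbps * 392 ms
= 10000 * 1e6 * 392 / 1000 bits
= 3920000000 bits
= 490000000 bytes
= 478515.625 KB
BDP = 3920000000 bits (490000000 bytes)


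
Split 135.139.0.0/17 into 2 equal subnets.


New prefix = 17 + 1 = 18
Each subnet has 16384 addresses
  135.139.0.0/18
  135.139.64.0/18
Subnets: 135.139.0.0/18, 135.139.64.0/18


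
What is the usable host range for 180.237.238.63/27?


Network: 180.237.238.32
Broadcast: 180.237.238.63
First usable = network + 1
Last usable = broadcast - 1
Range: 180.237.238.33 to 180.237.238.62


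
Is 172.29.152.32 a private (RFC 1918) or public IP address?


RFC 1918 private ranges:
  10.0.0.0/8 (10.0.0.0 - 10.255.255.255)
  172.16.0.0/12 (172.16.0.0 - 172.31.255.255)
  192.168.0.0/16 (192.168.0.0 - 192.168.255.255)
Private (in 172.16.0.0/12)


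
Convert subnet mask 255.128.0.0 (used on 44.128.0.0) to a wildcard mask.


Subnet mask: 255.128.0.0
Wildcard = 255.255.255.255 - subnet mask
255 - 255 = 0
255 - 128 = 127
255 - 0 = 255
255 - 0 = 255
Wildcard: 0.127.255.255


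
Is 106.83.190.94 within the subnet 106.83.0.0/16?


Subnet network: 106.83.0.0
Test IP AND mask: 106.83.0.0
Yes, 106.83.190.94 is in 106.83.0.0/16


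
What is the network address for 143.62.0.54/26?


IP:   10001111.00111110.00000000.00110110
Mask: 11111111.11111111.11111111.11000000
AND operation:
Net:  10001111.00111110.00000000.00000000
Network: 143.62.0.0/26


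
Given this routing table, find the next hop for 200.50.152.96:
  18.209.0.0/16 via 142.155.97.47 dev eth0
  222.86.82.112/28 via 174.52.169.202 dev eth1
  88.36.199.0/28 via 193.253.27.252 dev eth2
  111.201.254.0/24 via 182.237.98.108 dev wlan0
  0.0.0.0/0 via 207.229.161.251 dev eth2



Longest prefix match for 200.50.152.96:
  /16 18.209.0.0: no
  /28 222.86.82.112: no
  /28 88.36.199.0: no
  /24 111.201.254.0: no
  /0 0.0.0.0: MATCH
Selected: next-hop 207.229.161.251 via eth2 (matched /0)


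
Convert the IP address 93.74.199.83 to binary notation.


93 = 01011101
74 = 01001010
199 = 11000111
83 = 01010011
Binary: 01011101.01001010.11000111.01010011


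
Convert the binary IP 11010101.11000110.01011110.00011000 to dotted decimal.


11010101 = 213
11000110 = 198
01011110 = 94
00011000 = 24
IP: 213.198.94.24


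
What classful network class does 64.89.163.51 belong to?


First octet: 64
Binary: 01000000
0xxxxxxx -> Class A (1-126)
Class A, default mask 255.0.0.0 (/8)


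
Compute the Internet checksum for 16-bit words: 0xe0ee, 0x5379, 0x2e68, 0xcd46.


Sum all words (with carry folding):
+ 0xe0ee = 0xe0ee
+ 0x5379 = 0x3468
+ 0x2e68 = 0x62d0
+ 0xcd46 = 0x3017
One's complement: ~0x3017
Checksum = 0xcfe8


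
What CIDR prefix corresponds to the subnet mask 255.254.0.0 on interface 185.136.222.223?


Binary: 11111111.11111110.00000000.00000000
Count leading 1s
Prefix: /15


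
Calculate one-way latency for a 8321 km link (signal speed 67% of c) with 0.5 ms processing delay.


Speed = 0.67 * 3e5 km/s = 201000 km/s
Propagation delay = 8321 / 201000 = 0.0414 s = 41.398 ms
Processing delay = 0.5 ms
Total one-way latency = 41.898 ms


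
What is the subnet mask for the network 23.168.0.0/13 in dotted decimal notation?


/13 means 13 network bits, 19 host bits
Binary: 11111111111110000000000000000000
Mask: 255.248.0.0


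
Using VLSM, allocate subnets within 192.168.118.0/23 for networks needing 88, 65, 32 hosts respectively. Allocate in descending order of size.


88 hosts -> /25 (126 usable): 192.168.118.0/25
65 hosts -> /25 (126 usable): 192.168.118.128/25
32 hosts -> /26 (62 usable): 192.168.119.0/26
Allocation: 192.168.118.0/25 (88 hosts, 126 usable); 192.168.118.128/25 (65 hosts, 126 usable); 192.168.119.0/26 (32 hosts, 62 usable)


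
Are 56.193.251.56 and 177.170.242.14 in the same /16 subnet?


Mask: 255.255.0.0
56.193.251.56 AND mask = 56.193.0.0
177.170.242.14 AND mask = 177.170.0.0
No, different subnets (56.193.0.0 vs 177.170.0.0)


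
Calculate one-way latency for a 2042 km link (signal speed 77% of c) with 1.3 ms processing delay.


Speed = 0.77 * 3e5 km/s = 231000 km/s
Propagation delay = 2042 / 231000 = 0.0088 s = 8.8398 ms
Processing delay = 1.3 ms
Total one-way latency = 10.1398 ms


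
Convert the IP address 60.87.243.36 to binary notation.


60 = 00111100
87 = 01010111
243 = 11110011
36 = 00100100
Binary: 00111100.01010111.11110011.00100100


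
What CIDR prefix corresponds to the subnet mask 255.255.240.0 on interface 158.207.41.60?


Binary: 11111111.11111111.11110000.00000000
Count leading 1s
Prefix: /20


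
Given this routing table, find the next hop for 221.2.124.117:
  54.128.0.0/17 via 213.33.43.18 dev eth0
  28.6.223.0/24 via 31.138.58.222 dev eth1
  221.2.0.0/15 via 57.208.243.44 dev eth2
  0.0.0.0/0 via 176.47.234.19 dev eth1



Longest prefix match for 221.2.124.117:
  /17 54.128.0.0: no
  /24 28.6.223.0: no
  /15 221.2.0.0: MATCH
  /0 0.0.0.0: MATCH
Selected: next-hop 57.208.243.44 via eth2 (matched /15)


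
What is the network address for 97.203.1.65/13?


IP:   01100001.11001011.00000001.01000001
Mask: 11111111.11111000.00000000.00000000
AND operation:
Net:  01100001.11001000.00000000.00000000
Network: 97.200.0.0/13


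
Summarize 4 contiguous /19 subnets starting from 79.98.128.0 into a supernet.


Original prefix: /19
Number of subnets: 4 = 2^2
New prefix = 19 - 2 = 17
Supernet: 79.98.128.0/17


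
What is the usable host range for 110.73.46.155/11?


Network: 110.64.0.0
Broadcast: 110.95.255.255
First usable = network + 1
Last usable = broadcast - 1
Range: 110.64.0.1 to 110.95.255.254


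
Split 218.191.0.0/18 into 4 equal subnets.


New prefix = 18 + 2 = 20
Each subnet has 4096 addresses
  218.191.0.0/20
  218.191.16.0/20
  218.191.32.0/20
  218.191.48.0/20
Subnets: 218.191.0.0/20, 218.191.16.0/20, 218.191.32.0/20, 218.191.48.0/20


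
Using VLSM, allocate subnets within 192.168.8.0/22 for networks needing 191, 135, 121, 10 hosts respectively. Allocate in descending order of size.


191 hosts -> /24 (254 usable): 192.168.8.0/24
135 hosts -> /24 (254 usable): 192.168.9.0/24
121 hosts -> /25 (126 usable): 192.168.10.0/25
10 hosts -> /28 (14 usable): 192.168.10.128/28
Allocation: 192.168.8.0/24 (191 hosts, 254 usable); 192.168.9.0/24 (135 hosts, 254 usable); 192.168.10.0/25 (121 hosts, 126 usable); 192.168.10.128/28 (10 hosts, 14 usable)


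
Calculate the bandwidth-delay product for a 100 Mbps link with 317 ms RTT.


BDP = bandwidth * RTT
= 100 Mbps * 317 ms
= 100 * 1e6 * 317 / 1000 bits
= 31700000 bits
= 3962500 bytes
= 3869.6289 KB
BDP = 31700000 bits (3962500 bytes)


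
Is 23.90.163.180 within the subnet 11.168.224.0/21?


Subnet network: 11.168.224.0
Test IP AND mask: 23.90.160.0
No, 23.90.163.180 is not in 11.168.224.0/21


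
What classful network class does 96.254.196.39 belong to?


First octet: 96
Binary: 01100000
0xxxxxxx -> Class A (1-126)
Class A, default mask 255.0.0.0 (/8)


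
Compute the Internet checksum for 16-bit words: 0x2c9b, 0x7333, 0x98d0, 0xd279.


Sum all words (with carry folding):
+ 0x2c9b = 0x2c9b
+ 0x7333 = 0x9fce
+ 0x98d0 = 0x389f
+ 0xd279 = 0x0b19
One's complement: ~0x0b19
Checksum = 0xf4e6


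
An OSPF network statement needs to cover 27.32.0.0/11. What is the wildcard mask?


Subnet mask: 255.224.0.0
Wildcard = 255.255.255.255 - subnet mask
255 - 255 = 0
255 - 224 = 31
255 - 0 = 255
255 - 0 = 255
Wildcard: 0.31.255.255


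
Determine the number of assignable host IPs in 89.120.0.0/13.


Host bits = 32 - 13 = 19
Total addresses = 2^19 = 524288
Usable = total - 2 (network and broadcast)
Usable hosts: 524286


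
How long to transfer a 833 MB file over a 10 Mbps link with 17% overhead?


Effective throughput = 10 * (1 - 17/100) = 8.3 Mbps
File size in Mb = 833 * 8 = 6664 Mb
Time = 6664 / 8.3
Time = 802.8916 seconds


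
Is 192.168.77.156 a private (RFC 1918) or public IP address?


RFC 1918 private ranges:
  10.0.0.0/8 (10.0.0.0 - 10.255.255.255)
  172.16.0.0/12 (172.16.0.0 - 172.31.255.255)
  192.168.0.0/16 (192.168.0.0 - 192.168.255.255)
Private (in 192.168.0.0/16)


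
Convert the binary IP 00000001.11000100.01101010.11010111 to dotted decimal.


00000001 = 1
11000100 = 196
01101010 = 106
11010111 = 215
IP: 1.196.106.215


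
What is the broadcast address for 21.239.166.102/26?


Network: 21.239.166.64/26
Host bits = 6
Set all host bits to 1:
Broadcast: 21.239.166.127


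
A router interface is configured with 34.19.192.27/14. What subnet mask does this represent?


/14 means 14 network bits, 18 host bits
Binary: 11111111111111000000000000000000
Mask: 255.252.0.0


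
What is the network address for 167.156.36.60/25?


IP:   10100111.10011100.00100100.00111100
Mask: 11111111.11111111.11111111.10000000
AND operation:
Net:  10100111.10011100.00100100.00000000
Network: 167.156.36.0/25


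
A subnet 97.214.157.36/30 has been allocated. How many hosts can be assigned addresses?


Host bits = 32 - 30 = 2
Total addresses = 2^2 = 4
Usable = total - 2 (network and broadcast)
Usable hosts: 2


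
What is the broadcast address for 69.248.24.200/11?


Network: 69.224.0.0/11
Host bits = 21
Set all host bits to 1:
Broadcast: 69.255.255.255


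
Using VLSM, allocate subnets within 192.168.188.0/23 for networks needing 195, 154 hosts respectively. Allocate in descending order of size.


195 hosts -> /24 (254 usable): 192.168.188.0/24
154 hosts -> /24 (254 usable): 192.168.189.0/24
Allocation: 192.168.188.0/24 (195 hosts, 254 usable); 192.168.189.0/24 (154 hosts, 254 usable)


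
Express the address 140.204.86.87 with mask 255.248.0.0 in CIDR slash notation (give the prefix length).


Binary: 11111111.11111000.00000000.00000000
Count leading 1s
Prefix: /13


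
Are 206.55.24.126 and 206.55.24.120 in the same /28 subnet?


Mask: 255.255.255.240
206.55.24.126 AND mask = 206.55.24.112
206.55.24.120 AND mask = 206.55.24.112
Yes, same subnet (206.55.24.112)


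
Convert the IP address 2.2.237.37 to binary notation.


2 = 00000010
2 = 00000010
237 = 11101101
37 = 00100101
Binary: 00000010.00000010.11101101.00100101


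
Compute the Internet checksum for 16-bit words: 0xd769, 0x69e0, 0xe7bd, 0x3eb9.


Sum all words (with carry folding):
+ 0xd769 = 0xd769
+ 0x69e0 = 0x414a
+ 0xe7bd = 0x2908
+ 0x3eb9 = 0x67c1
One's complement: ~0x67c1
Checksum = 0x983e


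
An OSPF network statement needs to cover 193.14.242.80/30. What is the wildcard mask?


Subnet mask: 255.255.255.252
Wildcard = 255.255.255.255 - subnet mask
255 - 255 = 0
255 - 255 = 0
255 - 255 = 0
255 - 252 = 3
Wildcard: 0.0.0.3


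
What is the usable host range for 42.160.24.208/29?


Network: 42.160.24.208
Broadcast: 42.160.24.215
First usable = network + 1
Last usable = broadcast - 1
Range: 42.160.24.209 to 42.160.24.214


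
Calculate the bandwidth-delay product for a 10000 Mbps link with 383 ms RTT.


BDP = bandwidth * RTT
= 10000 Mbps * 383 ms
= 10000 * 1e6 * 383 / 1000 bits
= 3830000000 bits
= 478750000 bytes
= 467529.2969 KB
BDP = 3830000000 bits (478750000 bytes)


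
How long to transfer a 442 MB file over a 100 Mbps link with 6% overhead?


Effective throughput = 100 * (1 - 6/100) = 94 Mbps
File size in Mb = 442 * 8 = 3536 Mb
Time = 3536 / 94
Time = 37.617 seconds


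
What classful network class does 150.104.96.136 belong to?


First octet: 150
Binary: 10010110
10xxxxxx -> Class B (128-191)
Class B, default mask 255.255.0.0 (/16)


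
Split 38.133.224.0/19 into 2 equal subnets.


New prefix = 19 + 1 = 20
Each subnet has 4096 addresses
  38.133.224.0/20
  38.133.240.0/20
Subnets: 38.133.224.0/20, 38.133.240.0/20


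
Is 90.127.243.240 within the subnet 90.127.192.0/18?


Subnet network: 90.127.192.0
Test IP AND mask: 90.127.192.0
Yes, 90.127.243.240 is in 90.127.192.0/18


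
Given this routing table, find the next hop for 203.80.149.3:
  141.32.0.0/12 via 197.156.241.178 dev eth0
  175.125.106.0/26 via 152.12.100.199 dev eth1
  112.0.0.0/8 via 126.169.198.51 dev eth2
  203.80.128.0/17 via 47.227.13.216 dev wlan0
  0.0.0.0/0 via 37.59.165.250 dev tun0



Longest prefix match for 203.80.149.3:
  /12 141.32.0.0: no
  /26 175.125.106.0: no
  /8 112.0.0.0: no
  /17 203.80.128.0: MATCH
  /0 0.0.0.0: MATCH
Selected: next-hop 47.227.13.216 via wlan0 (matched /17)


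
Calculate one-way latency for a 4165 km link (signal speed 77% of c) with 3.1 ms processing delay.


Speed = 0.77 * 3e5 km/s = 231000 km/s
Propagation delay = 4165 / 231000 = 0.018 s = 18.0303 ms
Processing delay = 3.1 ms
Total one-way latency = 21.1303 ms


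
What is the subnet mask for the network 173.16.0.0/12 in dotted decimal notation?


/12 means 12 network bits, 20 host bits
Binary: 11111111111100000000000000000000
Mask: 255.240.0.0


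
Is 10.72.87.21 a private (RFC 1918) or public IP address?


RFC 1918 private ranges:
  10.0.0.0/8 (10.0.0.0 - 10.255.255.255)
  172.16.0.0/12 (172.16.0.0 - 172.31.255.255)
  192.168.0.0/16 (192.168.0.0 - 192.168.255.255)
Private (in 10.0.0.0/8)


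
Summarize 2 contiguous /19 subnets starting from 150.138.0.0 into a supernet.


Original prefix: /19
Number of subnets: 2 = 2^1
New prefix = 19 - 1 = 18
Supernet: 150.138.0.0/18


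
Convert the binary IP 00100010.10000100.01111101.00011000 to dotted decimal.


00100010 = 34
10000100 = 132
01111101 = 125
00011000 = 24
IP: 34.132.125.24


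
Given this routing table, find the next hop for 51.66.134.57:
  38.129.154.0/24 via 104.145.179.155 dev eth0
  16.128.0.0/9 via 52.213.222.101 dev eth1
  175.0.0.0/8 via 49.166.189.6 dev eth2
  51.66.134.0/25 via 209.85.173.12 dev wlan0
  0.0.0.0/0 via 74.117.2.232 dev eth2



Longest prefix match for 51.66.134.57:
  /24 38.129.154.0: no
  /9 16.128.0.0: no
  /8 175.0.0.0: no
  /25 51.66.134.0: MATCH
  /0 0.0.0.0: MATCH
Selected: next-hop 209.85.173.12 via wlan0 (matched /25)


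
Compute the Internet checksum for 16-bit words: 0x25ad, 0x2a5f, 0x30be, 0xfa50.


Sum all words (with carry folding):
+ 0x25ad = 0x25ad
+ 0x2a5f = 0x500c
+ 0x30be = 0x80ca
+ 0xfa50 = 0x7b1b
One's complement: ~0x7b1b
Checksum = 0x84e4


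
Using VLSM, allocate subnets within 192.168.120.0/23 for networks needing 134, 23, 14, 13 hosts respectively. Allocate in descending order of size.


134 hosts -> /24 (254 usable): 192.168.120.0/24
23 hosts -> /27 (30 usable): 192.168.121.0/27
14 hosts -> /28 (14 usable): 192.168.121.32/28
13 hosts -> /28 (14 usable): 192.168.121.48/28
Allocation: 192.168.120.0/24 (134 hosts, 254 usable); 192.168.121.0/27 (23 hosts, 30 usable); 192.168.121.32/28 (14 hosts, 14 usable); 192.168.121.48/28 (13 hosts, 14 usable)


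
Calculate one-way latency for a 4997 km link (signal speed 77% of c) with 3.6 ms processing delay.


Speed = 0.77 * 3e5 km/s = 231000 km/s
Propagation delay = 4997 / 231000 = 0.0216 s = 21.632 ms
Processing delay = 3.6 ms
Total one-way latency = 25.232 ms


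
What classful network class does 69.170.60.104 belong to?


First octet: 69
Binary: 01000101
0xxxxxxx -> Class A (1-126)
Class A, default mask 255.0.0.0 (/8)


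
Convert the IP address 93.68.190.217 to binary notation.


93 = 01011101
68 = 01000100
190 = 10111110
217 = 11011001
Binary: 01011101.01000100.10111110.11011001


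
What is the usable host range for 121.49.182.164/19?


Network: 121.49.160.0
Broadcast: 121.49.191.255
First usable = network + 1
Last usable = broadcast - 1
Range: 121.49.160.1 to 121.49.191.254


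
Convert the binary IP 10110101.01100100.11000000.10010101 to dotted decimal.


10110101 = 181
01100100 = 100
11000000 = 192
10010101 = 149
IP: 181.100.192.149


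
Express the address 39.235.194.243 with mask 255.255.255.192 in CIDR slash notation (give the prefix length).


Binary: 11111111.11111111.11111111.11000000
Count leading 1s
Prefix: /26


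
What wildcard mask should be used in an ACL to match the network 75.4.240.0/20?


Subnet mask: 255.255.240.0
Wildcard = 255.255.255.255 - subnet mask
255 - 255 = 0
255 - 255 = 0
255 - 240 = 15
255 - 0 = 255
Wildcard: 0.0.15.255


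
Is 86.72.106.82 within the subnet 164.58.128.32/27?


Subnet network: 164.58.128.32
Test IP AND mask: 86.72.106.64
No, 86.72.106.82 is not in 164.58.128.32/27


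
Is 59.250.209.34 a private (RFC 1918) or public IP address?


RFC 1918 private ranges:
  10.0.0.0/8 (10.0.0.0 - 10.255.255.255)
  172.16.0.0/12 (172.16.0.0 - 172.31.255.255)
  192.168.0.0/16 (192.168.0.0 - 192.168.255.255)
Public (not in any RFC 1918 range)


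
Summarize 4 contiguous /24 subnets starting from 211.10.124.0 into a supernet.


Original prefix: /24
Number of subnets: 4 = 2^2
New prefix = 24 - 2 = 22
Supernet: 211.10.124.0/22


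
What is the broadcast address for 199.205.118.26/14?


Network: 199.204.0.0/14
Host bits = 18
Set all host bits to 1:
Broadcast: 199.207.255.255


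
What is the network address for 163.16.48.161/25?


IP:   10100011.00010000.00110000.10100001
Mask: 11111111.11111111.11111111.10000000
AND operation:
Net:  10100011.00010000.00110000.10000000
Network: 163.16.48.128/25


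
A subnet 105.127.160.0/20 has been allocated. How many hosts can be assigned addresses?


Host bits = 32 - 20 = 12
Total addresses = 2^12 = 4096
Usable = total - 2 (network and broadcast)
Usable hosts: 4094


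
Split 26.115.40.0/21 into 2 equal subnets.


New prefix = 21 + 1 = 22
Each subnet has 1024 addresses
  26.115.40.0/22
  26.115.44.0/22
Subnets: 26.115.40.0/22, 26.115.44.0/22


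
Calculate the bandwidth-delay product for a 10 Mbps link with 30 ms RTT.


BDP = bandwidth * RTT
= 10 Mbps * 30 ms
= 10 * 1e6 * 30 / 1000 bits
= 300000 bits
= 37500 bytes
= 36.6211 KB
BDP = 300000 bits (37500 bytes)


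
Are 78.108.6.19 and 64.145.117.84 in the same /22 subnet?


Mask: 255.255.252.0
78.108.6.19 AND mask = 78.108.4.0
64.145.117.84 AND mask = 64.145.116.0
No, different subnets (78.108.4.0 vs 64.145.116.0)


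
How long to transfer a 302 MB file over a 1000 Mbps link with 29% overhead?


Effective throughput = 1000 * (1 - 29/100) = 710 Mbps
File size in Mb = 302 * 8 = 2416 Mb
Time = 2416 / 710
Time = 3.4028 seconds


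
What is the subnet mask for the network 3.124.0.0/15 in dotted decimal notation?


/15 means 15 network bits, 17 host bits
Binary: 11111111111111100000000000000000
Mask: 255.254.0.0


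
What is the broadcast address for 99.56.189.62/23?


Network: 99.56.188.0/23
Host bits = 9
Set all host bits to 1:
Broadcast: 99.56.189.255


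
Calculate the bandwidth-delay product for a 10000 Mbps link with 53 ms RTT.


BDP = bandwidth * RTT
= 10000 Mbps * 53 ms
= 10000 * 1e6 * 53 / 1000 bits
= 530000000 bits
= 66250000 bytes
= 64697.2656 KB
BDP = 530000000 bits (66250000 bytes)


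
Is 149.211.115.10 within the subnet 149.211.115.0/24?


Subnet network: 149.211.115.0
Test IP AND mask: 149.211.115.0
Yes, 149.211.115.10 is in 149.211.115.0/24


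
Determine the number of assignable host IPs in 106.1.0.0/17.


Host bits = 32 - 17 = 15
Total addresses = 2^15 = 32768
Usable = total - 2 (network and broadcast)
Usable hosts: 32766


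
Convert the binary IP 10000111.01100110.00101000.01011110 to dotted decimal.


10000111 = 135
01100110 = 102
00101000 = 40
01011110 = 94
IP: 135.102.40.94


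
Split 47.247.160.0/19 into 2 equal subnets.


New prefix = 19 + 1 = 20
Each subnet has 4096 addresses
  47.247.160.0/20
  47.247.176.0/20
Subnets: 47.247.160.0/20, 47.247.176.0/20


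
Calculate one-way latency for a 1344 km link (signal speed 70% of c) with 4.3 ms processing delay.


Speed = 0.7 * 3e5 km/s = 210000 km/s
Propagation delay = 1344 / 210000 = 0.0064 s = 6.4 ms
Processing delay = 4.3 ms
Total one-way latency = 10.7 ms


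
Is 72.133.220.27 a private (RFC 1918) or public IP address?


RFC 1918 private ranges:
  10.0.0.0/8 (10.0.0.0 - 10.255.255.255)
  172.16.0.0/12 (172.16.0.0 - 172.31.255.255)
  192.168.0.0/16 (192.168.0.0 - 192.168.255.255)
Public (not in any RFC 1918 range)


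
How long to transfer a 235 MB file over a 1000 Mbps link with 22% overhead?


Effective throughput = 1000 * (1 - 22/100) = 780 Mbps
File size in Mb = 235 * 8 = 1880 Mb
Time = 1880 / 780
Time = 2.4103 seconds


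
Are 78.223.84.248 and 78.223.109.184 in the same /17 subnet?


Mask: 255.255.128.0
78.223.84.248 AND mask = 78.223.0.0
78.223.109.184 AND mask = 78.223.0.0
Yes, same subnet (78.223.0.0)


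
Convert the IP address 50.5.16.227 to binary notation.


50 = 00110010
5 = 00000101
16 = 00010000
227 = 11100011
Binary: 00110010.00000101.00010000.11100011


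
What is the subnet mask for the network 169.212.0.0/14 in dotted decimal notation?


/14 means 14 network bits, 18 host bits
Binary: 11111111111111000000000000000000
Mask: 255.252.0.0


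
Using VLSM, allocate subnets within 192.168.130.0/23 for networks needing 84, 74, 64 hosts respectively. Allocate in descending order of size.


84 hosts -> /25 (126 usable): 192.168.130.0/25
74 hosts -> /25 (126 usable): 192.168.130.128/25
64 hosts -> /25 (126 usable): 192.168.131.0/25
Allocation: 192.168.130.0/25 (84 hosts, 126 usable); 192.168.130.128/25 (74 hosts, 126 usable); 192.168.131.0/25 (64 hosts, 126 usable)


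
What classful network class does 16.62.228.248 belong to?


First octet: 16
Binary: 00010000
0xxxxxxx -> Class A (1-126)
Class A, default mask 255.0.0.0 (/8)


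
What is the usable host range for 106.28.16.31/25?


Network: 106.28.16.0
Broadcast: 106.28.16.127
First usable = network + 1
Last usable = broadcast - 1
Range: 106.28.16.1 to 106.28.16.126


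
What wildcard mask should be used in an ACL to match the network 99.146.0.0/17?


Subnet mask: 255.255.128.0
Wildcard = 255.255.255.255 - subnet mask
255 - 255 = 0
255 - 255 = 0
255 - 128 = 127
255 - 0 = 255
Wildcard: 0.0.127.255


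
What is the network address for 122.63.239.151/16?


IP:   01111010.00111111.11101111.10010111
Mask: 11111111.11111111.00000000.00000000
AND operation:
Net:  01111010.00111111.00000000.00000000
Network: 122.63.0.0/16


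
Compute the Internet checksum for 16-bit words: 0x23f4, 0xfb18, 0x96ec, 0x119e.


Sum all words (with carry folding):
+ 0x23f4 = 0x23f4
+ 0xfb18 = 0x1f0d
+ 0x96ec = 0xb5f9
+ 0x119e = 0xc797
One's complement: ~0xc797
Checksum = 0x3868


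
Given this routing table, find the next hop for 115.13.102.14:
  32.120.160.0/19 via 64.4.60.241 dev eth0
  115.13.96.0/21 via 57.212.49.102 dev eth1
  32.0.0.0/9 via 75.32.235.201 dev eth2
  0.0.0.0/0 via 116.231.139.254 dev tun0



Longest prefix match for 115.13.102.14:
  /19 32.120.160.0: no
  /21 115.13.96.0: MATCH
  /9 32.0.0.0: no
  /0 0.0.0.0: MATCH
Selected: next-hop 57.212.49.102 via eth1 (matched /21)


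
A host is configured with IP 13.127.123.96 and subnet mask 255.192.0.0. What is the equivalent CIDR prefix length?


Binary: 11111111.11000000.00000000.00000000
Count leading 1s
Prefix: /10


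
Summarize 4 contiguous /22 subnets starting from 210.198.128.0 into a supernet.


Original prefix: /22
Number of subnets: 4 = 2^2
New prefix = 22 - 2 = 20
Supernet: 210.198.128.0/20


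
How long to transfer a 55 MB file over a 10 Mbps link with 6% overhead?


Effective throughput = 10 * (1 - 6/100) = 9.4 Mbps
File size in Mb = 55 * 8 = 440 Mb
Time = 440 / 9.4
Time = 46.8085 seconds


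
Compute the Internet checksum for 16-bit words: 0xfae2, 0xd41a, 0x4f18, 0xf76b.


Sum all words (with carry folding):
+ 0xfae2 = 0xfae2
+ 0xd41a = 0xcefd
+ 0x4f18 = 0x1e16
+ 0xf76b = 0x1582
One's complement: ~0x1582
Checksum = 0xea7d


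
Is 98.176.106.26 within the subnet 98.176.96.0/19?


Subnet network: 98.176.96.0
Test IP AND mask: 98.176.96.0
Yes, 98.176.106.26 is in 98.176.96.0/19


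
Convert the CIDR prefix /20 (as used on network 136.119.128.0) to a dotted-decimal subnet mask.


/20 means 20 network bits, 12 host bits
Binary: 11111111111111111111000000000000
Mask: 255.255.240.0


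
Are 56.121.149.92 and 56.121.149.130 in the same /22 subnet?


Mask: 255.255.252.0
56.121.149.92 AND mask = 56.121.148.0
56.121.149.130 AND mask = 56.121.148.0
Yes, same subnet (56.121.148.0)


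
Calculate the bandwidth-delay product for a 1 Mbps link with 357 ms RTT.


BDP = bandwidth * RTT
= 1 Mbps * 357 ms
= 1 * 1e6 * 357 / 1000 bits
= 357000 bits
= 44625 bytes
= 43.5791 KB
BDP = 357000 bits (44625 bytes)


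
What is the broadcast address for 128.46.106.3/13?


Network: 128.40.0.0/13
Host bits = 19
Set all host bits to 1:
Broadcast: 128.47.255.255


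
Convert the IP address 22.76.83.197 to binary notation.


22 = 00010110
76 = 01001100
83 = 01010011
197 = 11000101
Binary: 00010110.01001100.01010011.11000101


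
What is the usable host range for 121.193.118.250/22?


Network: 121.193.116.0
Broadcast: 121.193.119.255
First usable = network + 1
Last usable = broadcast - 1
Range: 121.193.116.1 to 121.193.119.254


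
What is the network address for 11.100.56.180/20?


IP:   00001011.01100100.00111000.10110100
Mask: 11111111.11111111.11110000.00000000
AND operation:
Net:  00001011.01100100.00110000.00000000
Network: 11.100.48.0/20


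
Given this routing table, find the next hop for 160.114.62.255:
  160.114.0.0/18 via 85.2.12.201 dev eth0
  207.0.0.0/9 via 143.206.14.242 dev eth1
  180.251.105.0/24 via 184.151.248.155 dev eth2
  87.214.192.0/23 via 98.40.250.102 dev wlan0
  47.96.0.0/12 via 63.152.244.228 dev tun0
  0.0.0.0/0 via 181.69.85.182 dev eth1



Longest prefix match for 160.114.62.255:
  /18 160.114.0.0: MATCH
  /9 207.0.0.0: no
  /24 180.251.105.0: no
  /23 87.214.192.0: no
  /12 47.96.0.0: no
  /0 0.0.0.0: MATCH
Selected: next-hop 85.2.12.201 via eth0 (matched /18)


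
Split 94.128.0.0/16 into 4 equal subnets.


New prefix = 16 + 2 = 18
Each subnet has 16384 addresses
  94.128.0.0/18
  94.128.64.0/18
  94.128.128.0/18
  94.128.192.0/18
Subnets: 94.128.0.0/18, 94.128.64.0/18, 94.128.128.0/18, 94.128.192.0/18


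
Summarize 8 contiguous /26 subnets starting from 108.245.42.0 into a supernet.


Original prefix: /26
Number of subnets: 8 = 2^3
New prefix = 26 - 3 = 23
Supernet: 108.245.42.0/23


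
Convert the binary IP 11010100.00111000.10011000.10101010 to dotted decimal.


11010100 = 212
00111000 = 56
10011000 = 152
10101010 = 170
IP: 212.56.152.170


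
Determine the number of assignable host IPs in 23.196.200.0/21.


Host bits = 32 - 21 = 11
Total addresses = 2^11 = 2048
Usable = total - 2 (network and broadcast)
Usable hosts: 2046


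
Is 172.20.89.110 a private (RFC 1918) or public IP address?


RFC 1918 private ranges:
  10.0.0.0/8 (10.0.0.0 - 10.255.255.255)
  172.16.0.0/12 (172.16.0.0 - 172.31.255.255)
  192.168.0.0/16 (192.168.0.0 - 192.168.255.255)
Private (in 172.16.0.0/12)


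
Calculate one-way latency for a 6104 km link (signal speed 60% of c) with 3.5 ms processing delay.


Speed = 0.6 * 3e5 km/s = 180000 km/s
Propagation delay = 6104 / 180000 = 0.0339 s = 33.9111 ms
Processing delay = 3.5 ms
Total one-way latency = 37.4111 ms


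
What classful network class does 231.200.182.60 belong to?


First octet: 231
Binary: 11100111
1110xxxx -> Class D (224-239)
Class D (multicast), default mask N/A


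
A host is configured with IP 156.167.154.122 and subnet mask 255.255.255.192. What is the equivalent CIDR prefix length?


Binary: 11111111.11111111.11111111.11000000
Count leading 1s
Prefix: /26


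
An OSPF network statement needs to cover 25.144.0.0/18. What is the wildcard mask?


Subnet mask: 255.255.192.0
Wildcard = 255.255.255.255 - subnet mask
255 - 255 = 0
255 - 255 = 0
255 - 192 = 63
255 - 0 = 255
Wildcard: 0.0.63.255


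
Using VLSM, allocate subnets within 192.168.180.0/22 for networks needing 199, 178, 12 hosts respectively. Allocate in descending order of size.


199 hosts -> /24 (254 usable): 192.168.180.0/24
178 hosts -> /24 (254 usable): 192.168.181.0/24
12 hosts -> /28 (14 usable): 192.168.182.0/28
Allocation: 192.168.180.0/24 (199 hosts, 254 usable); 192.168.181.0/24 (178 hosts, 254 usable); 192.168.182.0/28 (12 hosts, 14 usable)


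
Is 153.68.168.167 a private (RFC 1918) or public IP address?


RFC 1918 private ranges:
  10.0.0.0/8 (10.0.0.0 - 10.255.255.255)
  172.16.0.0/12 (172.16.0.0 - 172.31.255.255)
  192.168.0.0/16 (192.168.0.0 - 192.168.255.255)
Public (not in any RFC 1918 range)


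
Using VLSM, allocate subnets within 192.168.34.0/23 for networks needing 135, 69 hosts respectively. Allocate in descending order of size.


135 hosts -> /24 (254 usable): 192.168.34.0/24
69 hosts -> /25 (126 usable): 192.168.35.0/25
Allocation: 192.168.34.0/24 (135 hosts, 254 usable); 192.168.35.0/25 (69 hosts, 126 usable)


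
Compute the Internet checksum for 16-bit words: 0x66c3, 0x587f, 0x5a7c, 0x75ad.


Sum all words (with carry folding):
+ 0x66c3 = 0x66c3
+ 0x587f = 0xbf42
+ 0x5a7c = 0x19bf
+ 0x75ad = 0x8f6c
One's complement: ~0x8f6c
Checksum = 0x7093


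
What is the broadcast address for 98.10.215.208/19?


Network: 98.10.192.0/19
Host bits = 13
Set all host bits to 1:
Broadcast: 98.10.223.255


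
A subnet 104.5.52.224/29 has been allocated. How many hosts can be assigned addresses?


Host bits = 32 - 29 = 3
Total addresses = 2^3 = 8
Usable = total - 2 (network and broadcast)
Usable hosts: 6


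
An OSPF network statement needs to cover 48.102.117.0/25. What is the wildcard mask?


Subnet mask: 255.255.255.128
Wildcard = 255.255.255.255 - subnet mask
255 - 255 = 0
255 - 255 = 0
255 - 255 = 0
255 - 128 = 127
Wildcard: 0.0.0.127


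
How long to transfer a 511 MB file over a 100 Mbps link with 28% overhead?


Effective throughput = 100 * (1 - 28/100) = 72 Mbps
File size in Mb = 511 * 8 = 4088 Mb
Time = 4088 / 72
Time = 56.7778 seconds


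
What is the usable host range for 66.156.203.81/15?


Network: 66.156.0.0
Broadcast: 66.157.255.255
First usable = network + 1
Last usable = broadcast - 1
Range: 66.156.0.1 to 66.157.255.254


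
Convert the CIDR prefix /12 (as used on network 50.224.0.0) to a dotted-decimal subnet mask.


/12 means 12 network bits, 20 host bits
Binary: 11111111111100000000000000000000
Mask: 255.240.0.0


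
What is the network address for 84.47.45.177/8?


IP:   01010100.00101111.00101101.10110001
Mask: 11111111.00000000.00000000.00000000
AND operation:
Net:  01010100.00000000.00000000.00000000
Network: 84.0.0.0/8


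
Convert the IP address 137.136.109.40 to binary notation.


137 = 10001001
136 = 10001000
109 = 01101101
40 = 00101000
Binary: 10001001.10001000.01101101.00101000


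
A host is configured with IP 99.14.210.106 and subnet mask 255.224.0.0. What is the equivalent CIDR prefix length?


Binary: 11111111.11100000.00000000.00000000
Count leading 1s
Prefix: /11


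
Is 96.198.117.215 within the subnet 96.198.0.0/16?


Subnet network: 96.198.0.0
Test IP AND mask: 96.198.0.0
Yes, 96.198.117.215 is in 96.198.0.0/16


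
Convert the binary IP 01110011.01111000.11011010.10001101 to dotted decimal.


01110011 = 115
01111000 = 120
11011010 = 218
10001101 = 141
IP: 115.120.218.141


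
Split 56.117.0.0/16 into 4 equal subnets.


New prefix = 16 + 2 = 18
Each subnet has 16384 addresses
  56.117.0.0/18
  56.117.64.0/18
  56.117.128.0/18
  56.117.192.0/18
Subnets: 56.117.0.0/18, 56.117.64.0/18, 56.117.128.0/18, 56.117.192.0/18


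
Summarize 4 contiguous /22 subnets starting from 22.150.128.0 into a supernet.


Original prefix: /22
Number of subnets: 4 = 2^2
New prefix = 22 - 2 = 20
Supernet: 22.150.128.0/20


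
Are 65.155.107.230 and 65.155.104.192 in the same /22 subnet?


Mask: 255.255.252.0
65.155.107.230 AND mask = 65.155.104.0
65.155.104.192 AND mask = 65.155.104.0
Yes, same subnet (65.155.104.0)


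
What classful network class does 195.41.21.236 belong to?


First octet: 195
Binary: 11000011
110xxxxx -> Class C (192-223)
Class C, default mask 255.255.255.0 (/24)


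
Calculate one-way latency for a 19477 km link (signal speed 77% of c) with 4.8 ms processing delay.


Speed = 0.77 * 3e5 km/s = 231000 km/s
Propagation delay = 19477 / 231000 = 0.0843 s = 84.316 ms
Processing delay = 4.8 ms
Total one-way latency = 89.116 ms


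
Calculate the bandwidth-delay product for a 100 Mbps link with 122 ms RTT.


BDP = bandwidth * RTT
= 100 Mbps * 122 ms
= 100 * 1e6 * 122 / 1000 bits
= 12200000 bits
= 1525000 bytes
= 1489.2578 KB
BDP = 12200000 bits (1525000 bytes)


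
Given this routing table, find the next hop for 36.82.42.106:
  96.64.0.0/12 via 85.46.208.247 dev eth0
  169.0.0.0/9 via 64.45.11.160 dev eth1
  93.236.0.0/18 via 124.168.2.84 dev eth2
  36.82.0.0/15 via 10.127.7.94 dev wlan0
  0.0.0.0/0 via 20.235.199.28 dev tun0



Longest prefix match for 36.82.42.106:
  /12 96.64.0.0: no
  /9 169.0.0.0: no
  /18 93.236.0.0: no
  /15 36.82.0.0: MATCH
  /0 0.0.0.0: MATCH
Selected: next-hop 10.127.7.94 via wlan0 (matched /15)


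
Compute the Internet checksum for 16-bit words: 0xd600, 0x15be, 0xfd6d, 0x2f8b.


Sum all words (with carry folding):
+ 0xd600 = 0xd600
+ 0x15be = 0xebbe
+ 0xfd6d = 0xe92c
+ 0x2f8b = 0x18b8
One's complement: ~0x18b8
Checksum = 0xe747


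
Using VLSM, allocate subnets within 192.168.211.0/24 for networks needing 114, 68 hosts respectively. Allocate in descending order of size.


114 hosts -> /25 (126 usable): 192.168.211.0/25
68 hosts -> /25 (126 usable): 192.168.211.128/25
Allocation: 192.168.211.0/25 (114 hosts, 126 usable); 192.168.211.128/25 (68 hosts, 126 usable)


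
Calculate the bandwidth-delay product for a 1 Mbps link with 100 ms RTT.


BDP = bandwidth * RTT
= 1 Mbps * 100 ms
= 1 * 1e6 * 100 / 1000 bits
= 100000 bits
= 12500 bytes
= 12.207 KB
BDP = 100000 bits (12500 bytes)


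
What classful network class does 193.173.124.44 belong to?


First octet: 193
Binary: 11000001
110xxxxx -> Class C (192-223)
Class C, default mask 255.255.255.0 (/24)


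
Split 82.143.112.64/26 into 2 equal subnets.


New prefix = 26 + 1 = 27
Each subnet has 32 addresses
  82.143.112.64/27
  82.143.112.96/27
Subnets: 82.143.112.64/27, 82.143.112.96/27


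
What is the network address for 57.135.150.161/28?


IP:   00111001.10000111.10010110.10100001
Mask: 11111111.11111111.11111111.11110000
AND operation:
Net:  00111001.10000111.10010110.10100000
Network: 57.135.150.160/28


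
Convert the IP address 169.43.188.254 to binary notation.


169 = 10101001
43 = 00101011
188 = 10111100
254 = 11111110
Binary: 10101001.00101011.10111100.11111110


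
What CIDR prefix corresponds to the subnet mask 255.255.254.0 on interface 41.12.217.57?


Binary: 11111111.11111111.11111110.00000000
Count leading 1s
Prefix: /23


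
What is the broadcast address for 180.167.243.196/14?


Network: 180.164.0.0/14
Host bits = 18
Set all host bits to 1:
Broadcast: 180.167.255.255
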